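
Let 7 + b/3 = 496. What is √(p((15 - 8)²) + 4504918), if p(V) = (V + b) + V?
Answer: √4506483 ≈ 2122.8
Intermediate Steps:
b = 1467 (b = -21 + 3*496 = -21 + 1488 = 1467)
p(V) = 1467 + 2*V (p(V) = (V + 1467) + V = (1467 + V) + V = 1467 + 2*V)
√(p((15 - 8)²) + 4504918) = √((1467 + 2*(15 - 8)²) + 4504918) = √((1467 + 2*7²) + 4504918) = √((1467 + 2*49) + 4504918) = √((1467 + 98) + 4504918) = √(1565 + 4504918) = √4506483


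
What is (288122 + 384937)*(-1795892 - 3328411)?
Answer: -3448958252877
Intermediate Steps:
(288122 + 384937)*(-1795892 - 3328411) = 673059*(-5124303) = -3448958252877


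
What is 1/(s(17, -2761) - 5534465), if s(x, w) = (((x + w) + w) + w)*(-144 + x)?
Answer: -1/4484683 ≈ -2.2298e-7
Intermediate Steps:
s(x, w) = (-144 + x)*(x + 3*w) (s(x, w) = (((w + x) + w) + w)*(-144 + x) = ((x + 2*w) + w)*(-144 + x) = (x + 3*w)*(-144 + x) = (-144 + x)*(x + 3*w))
1/(s(17, -2761) - 5534465) = 1/((17² - 432*(-2761) - 144*17 + 3*(-2761)*17) - 5534465) = 1/((289 + 1192752 - 2448 - 140811) - 5534465) = 1/(1049782 - 5534465) = 1/(-4484683) = -1/4484683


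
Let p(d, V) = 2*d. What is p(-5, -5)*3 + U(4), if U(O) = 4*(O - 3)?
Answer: -26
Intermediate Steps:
U(O) = -12 + 4*O (U(O) = 4*(-3 + O) = -12 + 4*O)
p(-5, -5)*3 + U(4) = (2*(-5))*3 + (-12 + 4*4) = -10*3 + (-12 + 16) = -30 + 4 = -26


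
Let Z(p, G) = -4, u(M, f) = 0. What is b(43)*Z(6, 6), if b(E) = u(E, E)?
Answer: 0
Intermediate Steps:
b(E) = 0
b(43)*Z(6, 6) = 0*(-4) = 0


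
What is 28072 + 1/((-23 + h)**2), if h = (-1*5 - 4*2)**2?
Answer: 598382753/21316 ≈ 28072.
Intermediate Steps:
h = 169 (h = (-5 - 8)**2 = (-13)**2 = 169)
28072 + 1/((-23 + h)**2) = 28072 + 1/((-23 + 169)**2) = 28072 + 1/(146**2) = 28072 + 1/21316 = 598382753/21316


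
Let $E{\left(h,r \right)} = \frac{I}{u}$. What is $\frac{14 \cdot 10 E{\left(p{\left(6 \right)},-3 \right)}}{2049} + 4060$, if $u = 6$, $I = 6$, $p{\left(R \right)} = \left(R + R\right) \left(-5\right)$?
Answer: $\frac{8319080}{2049} \approx 4060.1$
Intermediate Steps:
$p{\left(R \right)} = - 10 R$ ($p{\left(R \right)} = 2 R \left(-5\right) = - 10 R$)
$E{\left(h,r \right)} = 1$ ($E{\left(h,r \right)} = \frac{6}{6} = 6 \cdot \frac{1}{6} = 1$)
$\frac{14 \cdot 10 E{\left(p{\left(6 \right)},-3 \right)}}{2049} + 4060 = \frac{14 \cdot 10 \cdot 1}{2049} + 4060 = 140 \cdot 1 \cdot \frac{1}{2049} + 4060 = 140 \cdot \frac{1}{2049} + 4060 = \frac{140}{2049} + 4060 = \frac{8319080}{2049}$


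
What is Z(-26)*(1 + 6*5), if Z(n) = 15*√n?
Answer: 465*I*√26 ≈ 2371.0*I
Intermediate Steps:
Z(-26)*(1 + 6*5) = (15*√(-26))*(1 + 6*5) = (15*(I*√26))*(1 + 30) = (15*I*√26)*31 = 465*I*√26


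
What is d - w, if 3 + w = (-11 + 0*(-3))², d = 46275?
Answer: 46157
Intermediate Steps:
w = 118 (w = -3 + (-11 + 0*(-3))² = -3 + (-11 + 0)² = -3 + (-11)² = -3 + 121 = 118)
d - w = 46275 - 1*118 = 46275 - 118 = 46157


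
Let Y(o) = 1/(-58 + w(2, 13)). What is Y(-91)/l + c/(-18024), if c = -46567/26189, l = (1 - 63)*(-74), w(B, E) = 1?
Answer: 325166251/3428987157016 ≈ 9.4829e-5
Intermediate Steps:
l = 4588 (l = -62*(-74) = 4588)
Y(o) = -1/57 (Y(o) = 1/(-58 + 1) = 1/(-57) = -1/57)
c = -46567/26189 (c = -46567*1/26189 = -46567/26189 ≈ -1.7781)
Y(-91)/l + c/(-18024) = -1/57/4588 - 46567/26189/(-18024) = -1/57*1/4588 - 46567/26189*(-1/18024) = -1/261516 + 46567/472030536 = 325166251/3428987157016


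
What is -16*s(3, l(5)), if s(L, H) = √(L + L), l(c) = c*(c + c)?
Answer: -16*√6 ≈ -39.192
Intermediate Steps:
l(c) = 2*c² (l(c) = c*(2*c) = 2*c²)
s(L, H) = √2*√L (s(L, H) = √(2*L) = √2*√L)
-16*s(3, l(5)) = -16*√2*√3 = -16*√6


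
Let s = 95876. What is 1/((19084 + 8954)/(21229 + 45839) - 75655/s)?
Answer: -535850964/198821521 ≈ -2.6951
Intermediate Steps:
1/((19084 + 8954)/(21229 + 45839) - 75655/s) = 1/((19084 + 8954)/(21229 + 45839) - 75655/95876) = 1/(28038/67068 - 75655*1/95876) = 1/(28038*(1/67068) - 75655/95876) = 1/(4673/11178 - 75655/95876) = 1/(-198821521/535850964) = -535850964/198821521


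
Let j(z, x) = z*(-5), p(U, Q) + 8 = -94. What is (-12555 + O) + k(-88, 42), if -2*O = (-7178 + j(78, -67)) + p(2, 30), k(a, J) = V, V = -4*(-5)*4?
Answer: -8640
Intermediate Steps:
p(U, Q) = -102 (p(U, Q) = -8 - 94 = -102)
V = 80 (V = 20*4 = 80)
k(a, J) = 80
j(z, x) = -5*z
O = 3835 (O = -((-7178 - 5*78) - 102)/2 = -((-7178 - 390) - 102)/2 = -(-7568 - 102)/2 = -½*(-7670) = 3835)
(-12555 + O) + k(-88, 42) = (-12555 + 3835) + 80 = -8720 + 80 = -8640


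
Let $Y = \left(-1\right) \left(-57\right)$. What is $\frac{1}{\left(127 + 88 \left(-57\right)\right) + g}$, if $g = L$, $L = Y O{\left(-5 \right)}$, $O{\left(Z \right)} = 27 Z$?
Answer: $- \frac{1}{12584} \approx -7.9466 \cdot 10^{-5}$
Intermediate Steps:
$Y = 57$
$L = -7695$ ($L = 57 \cdot 27 \left(-5\right) = 57 \left(-135\right) = -7695$)
$g = -7695$
$\frac{1}{\left(127 + 88 \left(-57\right)\right) + g} = \frac{1}{\left(127 + 88 \left(-57\right)\right) - 7695} = \frac{1}{\left(127 - 5016\right) - 7695} = \frac{1}{-4889 - 7695} = \frac{1}{-12584} = - \frac{1}{12584}$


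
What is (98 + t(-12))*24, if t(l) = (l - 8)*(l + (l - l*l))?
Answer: 82992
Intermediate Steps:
t(l) = (-8 + l)*(-l**2 + 2*l) (t(l) = (-8 + l)*(l + (l - l**2)) = (-8 + l)*(-l**2 + 2*l))
(98 + t(-12))*24 = (98 - 12*(-16 - 1*(-12)**2 + 10*(-12)))*24 = (98 - 12*(-16 - 1*144 - 120))*24 = (98 - 12*(-16 - 144 - 120))*24 = (98 - 12*(-280))*24 = (98 + 3360)*24 = 3458*24 = 82992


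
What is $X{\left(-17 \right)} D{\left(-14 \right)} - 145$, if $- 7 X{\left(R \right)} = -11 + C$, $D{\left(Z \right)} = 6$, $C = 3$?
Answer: $- \frac{967}{7} \approx -138.14$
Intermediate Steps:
$X{\left(R \right)} = \frac{8}{7}$ ($X{\left(R \right)} = - \frac{-11 + 3}{7} = \left(- \frac{1}{7}\right) \left(-8\right) = \frac{8}{7}$)
$X{\left(-17 \right)} D{\left(-14 \right)} - 145 = \frac{8}{7} \cdot 6 - 145 = \frac{48}{7} - 145 = - \frac{967}{7}$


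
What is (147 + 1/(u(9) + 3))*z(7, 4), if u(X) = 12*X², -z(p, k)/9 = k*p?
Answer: -12039384/325 ≈ -37044.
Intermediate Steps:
z(p, k) = -9*k*p
(147 + 1/(u(9) + 3))*z(7, 4) = (147 + 1/(12*9² + 3))*(-9*4*7) = (147 + 1/(12*81 + 3))*(-252) = (147 + 1/(972 + 3))*(-252) = (147 + 1/975)*(-252) = (143326/975)*(-252) = -12039384/325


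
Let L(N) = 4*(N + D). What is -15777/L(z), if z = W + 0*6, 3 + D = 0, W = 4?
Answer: -15777/4 ≈ -3944.3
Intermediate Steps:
D = -3 (D = -3 + 0 = -3)
z = 4 (z = 4 + 0*6 = 4 + 0 = 4)
L(N) = -12 + 4*N (L(N) = 4*(N - 3) = 4*(-3 + N) = -12 + 4*N)
-15777/L(z) = -15777/(-12 + 4*4) = -15777/(-12 + 16) = -15777/4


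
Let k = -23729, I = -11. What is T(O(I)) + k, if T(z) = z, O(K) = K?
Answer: -23740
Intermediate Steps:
T(O(I)) + k = -11 - 23729 = -23740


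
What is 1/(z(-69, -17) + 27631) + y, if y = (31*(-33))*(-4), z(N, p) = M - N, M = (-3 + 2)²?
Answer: 113352493/27701 ≈ 4092.0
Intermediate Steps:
M = 1 (M = (-1)² = 1)
z(N, p) = 1 - N
y = 4092 (y = -1023*(-4) = 4092)
1/(z(-69, -17) + 27631) + y = 1/((1 - 1*(-69)) + 27631) + 4092 = 1/((1 + 69) + 27631) + 4092 = 1/(70 + 27631) + 4092 = 1/27701 + 4092 = 113352493/27701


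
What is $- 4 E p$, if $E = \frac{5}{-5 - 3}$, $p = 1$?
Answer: $\frac{5}{2} \approx 2.5$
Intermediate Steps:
$E = - \frac{5}{8}$ ($E = \frac{5}{-8} = 5 \left(- \frac{1}{8}\right) = - \frac{5}{8} \approx -0.625$)
$- 4 E p = \left(-4\right) \left(- \frac{5}{8}\right) 1 = \frac{5}{2} \cdot 1 = \frac{5}{2}$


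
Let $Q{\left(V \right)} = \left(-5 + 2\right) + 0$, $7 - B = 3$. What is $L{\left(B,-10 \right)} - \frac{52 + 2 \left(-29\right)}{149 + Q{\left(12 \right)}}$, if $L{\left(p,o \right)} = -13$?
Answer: $- \frac{946}{73} \approx -12.959$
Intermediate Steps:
$B = 4$ ($B = 7 - 3 = 4$)
$Q{\left(V \right)} = -3$ ($Q{\left(V \right)} = -3 + 0 = -3$)
$L{\left(B,-10 \right)} - \frac{52 + 2 \left(-29\right)}{149 + Q{\left(12 \right)}} = -13 - \frac{52 + 2 \left(-29\right)}{149 - 3} = -13 - \frac{52 - 58}{146} = -13 - \left(-6\right) \frac{1}{146} = -13 - - \frac{3}{73} = -13 + \frac{3}{73} = - \frac{946}{73}$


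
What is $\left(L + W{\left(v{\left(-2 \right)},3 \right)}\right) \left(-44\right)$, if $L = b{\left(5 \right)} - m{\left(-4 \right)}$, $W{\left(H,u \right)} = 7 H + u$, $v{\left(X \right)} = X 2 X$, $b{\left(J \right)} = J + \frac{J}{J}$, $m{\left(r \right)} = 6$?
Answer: $-2596$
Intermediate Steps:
$b{\left(J \right)} = 1 + J$ ($b{\left(J \right)} = J + 1 = 1 + J$)
$v{\left(X \right)} = 2 X^{2}$ ($v{\left(X \right)} = 2 X X = 2 X^{2}$)
$W{\left(H,u \right)} = u + 7 H$
$L = 0$ ($L = \left(1 + 5\right) - 6 = 6 - 6 = 0$)
$\left(L + W{\left(v{\left(-2 \right)},3 \right)}\right) \left(-44\right) = \left(0 + \left(3 + 7 \cdot 2 \left(-2\right)^{2}\right)\right) \left(-44\right) = \left(0 + \left(3 + 7 \cdot 2 \cdot 4\right)\right) \left(-44\right) = \left(0 + \left(3 + 7 \cdot 8\right)\right) \left(-44\right) = \left(0 + \left(3 + 56\right)\right) \left(-44\right) = \left(0 + 59\right) \left(-44\right) = 59 \left(-44\right) = -2596$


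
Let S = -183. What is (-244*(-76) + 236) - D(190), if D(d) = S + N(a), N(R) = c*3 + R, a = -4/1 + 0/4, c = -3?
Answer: 18976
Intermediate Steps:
a = -4 (a = -4*1 + 0*(¼) = -4 + 0 = -4)
N(R) = -9 + R (N(R) = -3*3 + R = -9 + R)
D(d) = -196 (D(d) = -183 + (-9 - 4) = -183 - 13 = -196)
(-244*(-76) + 236) - D(190) = (-244*(-76) + 236) - 1*(-196) = (18544 + 236) + 196 = 18780 + 196 = 18976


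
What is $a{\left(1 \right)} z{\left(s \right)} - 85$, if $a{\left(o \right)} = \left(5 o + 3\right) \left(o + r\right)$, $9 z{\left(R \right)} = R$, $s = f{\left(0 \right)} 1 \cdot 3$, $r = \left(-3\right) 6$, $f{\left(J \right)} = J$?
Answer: $-85$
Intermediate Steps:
$r = -18$
$s = 0$ ($s = 0 \cdot 1 \cdot 3 = 0 \cdot 3 = 0$)
$z{\left(R \right)} = \frac{R}{9}$
$a{\left(o \right)} = \left(-18 + o\right) \left(3 + 5 o\right)$ ($a{\left(o \right)} = \left(5 o + 3\right) \left(o - 18\right) = \left(3 + 5 o\right) \left(-18 + o\right) = \left(-18 + o\right) \left(3 + 5 o\right)$)
$a{\left(1 \right)} z{\left(s \right)} - 85 = \left(-54 - 87 + 5 \cdot 1^{2}\right) \frac{1}{9} \cdot 0 - 85 = \left(-54 - 87 + 5 \cdot 1\right) 0 - 85 = \left(-54 - 87 + 5\right) 0 - 85 = \left(-136\right) 0 - 85 = 0 - 85 = -85$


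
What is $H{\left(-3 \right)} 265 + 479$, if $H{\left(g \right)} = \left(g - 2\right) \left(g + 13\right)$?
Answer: $-12771$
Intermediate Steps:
$H{\left(g \right)} = \left(-2 + g\right) \left(13 + g\right)$
$H{\left(-3 \right)} 265 + 479 = \left(-26 + \left(-3\right)^{2} + 11 \left(-3\right)\right) 265 + 479 = \left(-26 + 9 - 33\right) 265 + 479 = \left(-50\right) 265 + 479 = -13250 + 479 = -12771$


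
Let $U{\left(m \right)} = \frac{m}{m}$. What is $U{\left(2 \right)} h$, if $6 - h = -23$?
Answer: $29$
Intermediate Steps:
$U{\left(m \right)} = 1$
$h = 29$ ($h = 6 - -23 = 6 + 23 = 29$)
$U{\left(2 \right)} h = 1 \cdot 29 = 29$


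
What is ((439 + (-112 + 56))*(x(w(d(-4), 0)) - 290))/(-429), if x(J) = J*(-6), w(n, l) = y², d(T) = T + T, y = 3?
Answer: 131752/429 ≈ 307.11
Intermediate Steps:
d(T) = 2*T
w(n, l) = 9 (w(n, l) = 3² = 9)
x(J) = -6*J
((439 + (-112 + 56))*(x(w(d(-4), 0)) - 290))/(-429) = ((439 + (-112 + 56))*(-6*9 - 290))/(-429) = ((439 - 56)*(-54 - 290))*(-1/429) = (383*(-344))*(-1/429) = -131752*(-1/429) = 131752/429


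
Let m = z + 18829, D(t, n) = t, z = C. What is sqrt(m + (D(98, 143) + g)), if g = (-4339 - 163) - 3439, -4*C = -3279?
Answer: 9*sqrt(583)/2 ≈ 108.65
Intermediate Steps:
C = 3279/4 (C = -1/4*(-3279) = 3279/4 ≈ 819.75)
z = 3279/4 ≈ 819.75
g = -7941 (g = -4502 - 3439 = -7941)
m = 78595/4 (m = 3279/4 + 18829 = 78595/4 ≈ 19649.)
sqrt(m + (D(98, 143) + g)) = sqrt(78595/4 + (98 - 7941)) = sqrt(78595/4 - 7843) = sqrt(47223/4) = 9*sqrt(583)/2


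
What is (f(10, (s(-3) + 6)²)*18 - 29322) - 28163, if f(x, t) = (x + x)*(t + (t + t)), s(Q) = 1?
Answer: -4565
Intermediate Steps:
f(x, t) = 6*t*x (f(x, t) = (2*x)*(t + 2*t) = (2*x)*(3*t) = 6*t*x)
(f(10, (s(-3) + 6)²)*18 - 29322) - 28163 = ((6*(1 + 6)²*10)*18 - 29322) - 28163 = ((6*7²*10)*18 - 29322) - 28163 = ((6*49*10)*18 - 29322) - 28163 = (2940*18 - 29322) - 28163 = (52920 - 29322) - 28163 = 23598 - 28163 = -4565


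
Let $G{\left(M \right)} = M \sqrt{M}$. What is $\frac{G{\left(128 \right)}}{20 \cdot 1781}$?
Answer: $\frac{256 \sqrt{2}}{8905} \approx 0.040656$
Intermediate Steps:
$G{\left(M \right)} = M^{\frac{3}{2}}$
$\frac{G{\left(128 \right)}}{20 \cdot 1781} = \frac{128^{\frac{3}{2}}}{20 \cdot 1781} = \frac{1024 \sqrt{2}}{35620} = 1024 \sqrt{2} \cdot \frac{1}{35620} = \frac{256 \sqrt{2}}{8905}$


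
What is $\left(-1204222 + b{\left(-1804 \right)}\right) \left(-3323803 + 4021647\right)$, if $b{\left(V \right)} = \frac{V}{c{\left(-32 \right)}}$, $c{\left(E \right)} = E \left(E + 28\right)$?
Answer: $- \frac{6722951460855}{8} \approx -8.4037 \cdot 10^{11}$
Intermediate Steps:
$c{\left(E \right)} = E \left(28 + E\right)$
$b{\left(V \right)} = \frac{V}{128}$ ($b{\left(V \right)} = \frac{V}{\left(-32\right) \left(28 - 32\right)} = \frac{V}{\left(-32\right) \left(-4\right)} = \frac{V}{128}$)
$\left(-1204222 + b{\left(-1804 \right)}\right) \left(-3323803 + 4021647\right) = \left(-1204222 + \frac{1}{128} \left(-1804\right)\right) \left(-3323803 + 4021647\right) = \left(-1204222 - \frac{451}{32}\right) 697844 = \left(- \frac{38535555}{32}\right) 697844 = - \frac{6722951460855}{8}$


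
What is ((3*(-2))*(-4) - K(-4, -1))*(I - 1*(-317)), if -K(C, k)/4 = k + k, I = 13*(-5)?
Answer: 4032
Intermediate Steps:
I = -65
K(C, k) = -8*k (K(C, k) = -4*(k + k) = -8*k)
((3*(-2))*(-4) - K(-4, -1))*(I - 1*(-317)) = ((3*(-2))*(-4) - (-8)*(-1))*(-65 - 1*(-317)) = (-6*(-4) - 1*8)*(-65 + 317) = (24 - 8)*252 = 16*252 = 4032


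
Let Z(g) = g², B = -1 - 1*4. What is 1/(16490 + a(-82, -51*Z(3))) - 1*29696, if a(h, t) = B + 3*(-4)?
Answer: -489182207/16473 ≈ -29696.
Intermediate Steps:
B = -5 (B = -1 - 4 = -5)
a(h, t) = -17 (a(h, t) = -5 + 3*(-4) = -5 - 12 = -17)
1/(16490 + a(-82, -51*Z(3))) - 1*29696 = 1/(16490 - 17) - 1*29696 = 1/16473 - 29696 = -489182207/16473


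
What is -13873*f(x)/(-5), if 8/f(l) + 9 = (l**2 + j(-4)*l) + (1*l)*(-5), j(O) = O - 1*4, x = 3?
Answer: -110984/195 ≈ -569.15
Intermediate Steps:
j(O) = -4 + O (j(O) = O - 4 = -4 + O)
f(l) = 8/(-9 + l**2 - 13*l) (f(l) = 8/(-9 + ((l**2 + (-4 - 4)*l) + (1*l)*(-5))) = 8/(-9 + ((l**2 - 8*l) + l*(-5))) = 8/(-9 + ((l**2 - 8*l) - 5*l)) = 8/(-9 + (l**2 - 13*l)) = 8/(-9 + l**2 - 13*l))
-13873*f(x)/(-5) = -13873*8/(-9 + 3**2 - 13*3)/(-5) = -13873*8/(-9 + 9 - 39)*(-1)/5 = -13873*8/(-39)*(-1)/5 = -13873*8*(-1/39)*(-1)/5 = -(-110984)*(-1)/(39*5) = -13873*8/195 = -110984/195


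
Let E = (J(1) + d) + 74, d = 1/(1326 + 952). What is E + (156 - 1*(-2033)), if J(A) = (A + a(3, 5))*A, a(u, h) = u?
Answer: 5164227/2278 ≈ 2267.0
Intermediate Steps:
d = 1/2278 ≈ 0.00043898
J(A) = A*(3 + A) (J(A) = (A + 3)*A = (3 + A)*A = A*(3 + A))
E = 177685/2278 (E = (1*(3 + 1) + 1/2278) + 74 = (1*4 + 1/2278) + 74 = (4 + 1/2278) + 74 = 9113/2278 + 74 = 177685/2278 ≈ 78.000)
E + (156 - 1*(-2033)) = 177685/2278 + (156 - 1*(-2033)) = 177685/2278 + (156 + 2033) = 177685/2278 + 2189 = 5164227/2278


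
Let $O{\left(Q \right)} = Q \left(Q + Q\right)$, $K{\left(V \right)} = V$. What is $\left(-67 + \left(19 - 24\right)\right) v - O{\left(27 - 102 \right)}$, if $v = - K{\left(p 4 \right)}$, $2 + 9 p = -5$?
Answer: $-11474$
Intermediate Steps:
$p = - \frac{7}{9}$ ($p = - \frac{2}{9} + \frac{1}{9} \left(-5\right) = - \frac{2}{9} - \frac{5}{9} = - \frac{7}{9} \approx -0.77778$)
$v = \frac{28}{9}$ ($v = - \frac{\left(-7\right) 4}{9} = \left(-1\right) \left(- \frac{28}{9}\right) = \frac{28}{9} \approx 3.1111$)
$O{\left(Q \right)} = 2 Q^{2}$ ($O{\left(Q \right)} = Q 2 Q = 2 Q^{2}$)
$\left(-67 + \left(19 - 24\right)\right) v - O{\left(27 - 102 \right)} = \left(-67 + \left(19 - 24\right)\right) \frac{28}{9} - 2 \left(27 - 102\right)^{2} = \left(-67 + \left(19 - 24\right)\right) \frac{28}{9} - 2 \left(-75\right)^{2} = \left(-67 - 5\right) \frac{28}{9} - 2 \cdot 5625 = \left(-72\right) \frac{28}{9} - 11250 = -224 - 11250 = -11474$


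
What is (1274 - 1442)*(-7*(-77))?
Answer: -90552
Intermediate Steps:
(1274 - 1442)*(-7*(-77)) = -168*539 = -90552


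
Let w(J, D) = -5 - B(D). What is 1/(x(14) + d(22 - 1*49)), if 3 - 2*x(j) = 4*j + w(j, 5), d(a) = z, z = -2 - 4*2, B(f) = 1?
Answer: -2/67 ≈ -0.029851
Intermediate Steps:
w(J, D) = -6 (w(J, D) = -5 - 1*1 = -5 - 1 = -6)
z = -10 (z = -2 - 8 = -10)
d(a) = -10
x(j) = 9/2 - 2*j (x(j) = 3/2 - (4*j - 6)/2 = 3/2 - (-6 + 4*j)/2 = 3/2 + (3 - 2*j) = 9/2 - 2*j)
1/(x(14) + d(22 - 1*49)) = 1/((9/2 - 2*14) - 10) = 1/((9/2 - 28) - 10) = 1/(-47/2 - 10) = 1/(-67/2) = -2/67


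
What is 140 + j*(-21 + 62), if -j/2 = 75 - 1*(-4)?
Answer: -6338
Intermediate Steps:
j = -158 (j = -2*(75 - 1*(-4)) = -2*(75 + 4) = -2*79 = -158)
140 + j*(-21 + 62) = 140 - 158*(-21 + 62) = 140 - 158*41 = 140 - 6478 = -6338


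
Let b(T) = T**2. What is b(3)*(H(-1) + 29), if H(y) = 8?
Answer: 333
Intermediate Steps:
b(3)*(H(-1) + 29) = 3**2*(8 + 29) = 9*37 = 333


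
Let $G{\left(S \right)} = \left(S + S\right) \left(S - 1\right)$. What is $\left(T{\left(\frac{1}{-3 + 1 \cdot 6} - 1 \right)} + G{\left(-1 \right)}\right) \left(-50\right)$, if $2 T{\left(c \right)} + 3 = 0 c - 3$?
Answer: $-50$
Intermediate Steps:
$T{\left(c \right)} = -3$ ($T{\left(c \right)} = - \frac{3}{2} + \frac{0 c - 3}{2} = - \frac{3}{2} + \frac{0 - 3}{2} = - \frac{3}{2} + \frac{1}{2} \left(-3\right) = - \frac{3}{2} - \frac{3}{2} = -3$)
$G{\left(S \right)} = 2 S \left(-1 + S\right)$
$\left(T{\left(\frac{1}{-3 + 1 \cdot 6} - 1 \right)} + G{\left(-1 \right)}\right) \left(-50\right) = \left(-3 + 2 \left(-1\right) \left(-1 - 1\right)\right) \left(-50\right) = \left(-3 + 2 \left(-1\right) \left(-2\right)\right) \left(-50\right) = \left(-3 + 4\right) \left(-50\right) = 1 \left(-50\right) = -50$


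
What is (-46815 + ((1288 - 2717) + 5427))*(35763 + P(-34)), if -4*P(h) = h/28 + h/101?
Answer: -8660925180057/5656 ≈ -1.5313e+9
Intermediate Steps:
P(h) = -129*h/11312 (P(h) = -(h/28 + h/101)/4 = -129*h/11312)
(-46815 + ((1288 - 2717) + 5427))*(35763 + P(-34)) = (-46815 + ((1288 - 2717) + 5427))*(35763 - 129/11312*(-34)) = (-46815 + (-1429 + 5427))*(35763 + 2193/5656) = (-46815 + 3998)*(202277721/5656) = -42817*202277721/5656 = -8660925180057/5656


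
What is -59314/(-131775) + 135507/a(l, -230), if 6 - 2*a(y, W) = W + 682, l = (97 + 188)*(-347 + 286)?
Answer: -17843207903/29385825 ≈ -607.21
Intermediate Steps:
l = -17385 (l = 285*(-61) = -17385)
a(y, W) = -338 - W/2 (a(y, W) = 3 - (W + 682)/2 = 3 - (682 + W)/2 = 3 + (-341 - W/2) = -338 - W/2)
-59314/(-131775) + 135507/a(l, -230) = -59314/(-131775) + 135507/(-338 - ½*(-230)) = -59314*(-1/131775) + 135507/(-338 + 115) = 59314/131775 + 135507/(-223) = 59314/131775 + 135507*(-1/223) = 59314/131775 - 135507/223 = -17843207903/29385825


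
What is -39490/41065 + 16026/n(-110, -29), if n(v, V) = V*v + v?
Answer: 53647849/12648020 ≈ 4.2416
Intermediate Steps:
n(v, V) = v + V*v
-39490/41065 + 16026/n(-110, -29) = -39490/41065 + 16026/((-110*(1 - 29))) = -39490*1/41065 + 16026/((-110*(-28))) = -7898/8213 + 16026/3080 = -7898/8213 + 16026*(1/3080) = -7898/8213 + 8013/1540 = 53647849/12648020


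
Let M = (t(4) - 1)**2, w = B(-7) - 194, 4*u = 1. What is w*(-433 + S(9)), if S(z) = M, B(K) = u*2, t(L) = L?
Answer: 82044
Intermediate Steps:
u = 1/4 (u = (1/4)*1 = 1/4 ≈ 0.25000)
B(K) = 1/2 (B(K) = (1/4)*2 = 1/2)
w = -387/2 (w = 1/2 - 194 = -387/2 ≈ -193.50)
M = 9 (M = (4 - 1)**2 = 3**2 = 9)
S(z) = 9
w*(-433 + S(9)) = -387*(-433 + 9)/2 = -387/2*(-424) = 82044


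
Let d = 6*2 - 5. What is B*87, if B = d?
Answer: 609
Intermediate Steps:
d = 7 (d = 12 - 5 = 7)
B = 7
B*87 = 7*87 = 609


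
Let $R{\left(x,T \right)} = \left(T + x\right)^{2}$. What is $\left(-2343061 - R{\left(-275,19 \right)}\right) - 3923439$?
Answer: $-6332036$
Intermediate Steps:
$\left(-2343061 - R{\left(-275,19 \right)}\right) - 3923439 = \left(-2343061 - \left(19 - 275\right)^{2}\right) - 3923439 = \left(-2343061 - \left(-256\right)^{2}\right) - 3923439 = \left(-2343061 - 65536\right) - 3923439 = -2408597 - 3923439 = -6332036$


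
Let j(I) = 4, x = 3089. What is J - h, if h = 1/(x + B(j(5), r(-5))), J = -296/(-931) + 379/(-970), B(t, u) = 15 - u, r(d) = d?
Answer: -205254531/2807644630 ≈ -0.073106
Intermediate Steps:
J = -65729/903070 (J = -296*(-1/931) + 379*(-1/970) = 296/931 - 379/970 = -65729/903070 ≈ -0.072784)
h = 1/3109 (h = 1/(3089 + (15 - 1*(-5))) = 1/(3089 + (15 + 5)) = 1/(3089 + 20) = 1/3109 ≈ 0.00032165)
J - h = -65729/903070 - 1*1/3109 = -65729/903070 - 1/3109 = -205254531/2807644630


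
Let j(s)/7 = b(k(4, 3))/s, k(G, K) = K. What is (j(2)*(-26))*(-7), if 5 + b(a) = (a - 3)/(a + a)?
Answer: -3185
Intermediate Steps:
b(a) = -5 + (-3 + a)/(2*a) (b(a) = -5 + (a - 3)/(a + a) = -5 + (-3 + a)/((2*a)) = -5 + (-3 + a)*(1/(2*a)) = -5 + (-3 + a)/(2*a))
j(s) = -35/s (j(s) = 7*(((3/2)*(-1 - 3*3)/3)/s) = 7*(((3/2)*(⅓)*(-1 - 9))/s) = 7*(((3/2)*(⅓)*(-10))/s) = 7*(-5/s) = -35/s)
(j(2)*(-26))*(-7) = (-35/2*(-26))*(-7) = (-35*½*(-26))*(-7) = -35/2*(-26)*(-7) = 455*(-7) = -3185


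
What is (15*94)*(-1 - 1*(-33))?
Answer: 45120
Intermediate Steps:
(15*94)*(-1 - 1*(-33)) = 1410*(-1 + 33) = 1410*32 = 45120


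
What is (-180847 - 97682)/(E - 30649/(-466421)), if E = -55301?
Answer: 43303924903/8597839024 ≈ 5.0366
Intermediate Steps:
(-180847 - 97682)/(E - 30649/(-466421)) = (-180847 - 97682)/(-55301 - 30649/(-466421)) = -278529/(-55301 - 30649*(-1/466421)) = -278529/(-55301 + 30649/466421) = -278529/(-25793517072/466421) = -278529*(-466421/25793517072) = 43303924903/8597839024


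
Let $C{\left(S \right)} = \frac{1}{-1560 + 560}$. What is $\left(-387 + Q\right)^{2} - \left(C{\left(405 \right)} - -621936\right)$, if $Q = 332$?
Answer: $- \frac{618910999}{1000} \approx -6.1891 \cdot 10^{5}$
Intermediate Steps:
$C{\left(S \right)} = - \frac{1}{1000}$ ($C{\left(S \right)} = \frac{1}{-1000} = - \frac{1}{1000}$)
$\left(-387 + Q\right)^{2} - \left(C{\left(405 \right)} - -621936\right) = \left(-387 + 332\right)^{2} - \left(- \frac{1}{1000} - -621936\right) = \left(-55\right)^{2} - \left(- \frac{1}{1000} + 621936\right) = 3025 - \frac{621935999}{1000} = - \frac{618910999}{1000}$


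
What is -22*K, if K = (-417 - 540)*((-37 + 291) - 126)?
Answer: 2694912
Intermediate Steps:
K = -122496 (K = -957*(254 - 126) = -957*128 = -122496)
-22*K = -22*(-122496) = 2694912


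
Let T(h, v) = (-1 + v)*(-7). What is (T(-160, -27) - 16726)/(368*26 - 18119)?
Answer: 16530/8551 ≈ 1.9331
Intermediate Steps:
T(h, v) = 7 - 7*v
(T(-160, -27) - 16726)/(368*26 - 18119) = ((7 - 7*(-27)) - 16726)/(368*26 - 18119) = ((7 + 189) - 16726)/(9568 - 18119) = (196 - 16726)/(-8551) = -16530*(-1/8551) = 16530/8551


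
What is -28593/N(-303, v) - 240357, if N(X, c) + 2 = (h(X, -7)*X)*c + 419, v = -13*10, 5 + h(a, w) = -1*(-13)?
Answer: -25280518434/105179 ≈ -2.4036e+5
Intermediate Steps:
h(a, w) = 8 (h(a, w) = -5 - 1*(-13) = -5 + 13 = 8)
v = -130
N(X, c) = 417 + 8*X*c (N(X, c) = -2 + ((8*X)*c + 419) = -2 + (8*X*c + 419) = -2 + (419 + 8*X*c) = 417 + 8*X*c)
-28593/N(-303, v) - 240357 = -28593/(417 + 8*(-303)*(-130)) - 240357 = -28593/(417 + 315120) - 240357 = -28593/315537 - 240357 = -28593*1/315537 - 240357 = -9531/105179 - 240357 = -25280518434/105179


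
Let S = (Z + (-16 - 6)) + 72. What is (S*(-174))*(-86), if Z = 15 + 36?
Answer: 1511364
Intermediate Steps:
Z = 51
S = 101 (S = (51 + (-16 - 6)) + 72 = (51 - 22) + 72 = 29 + 72 = 101)
(S*(-174))*(-86) = (101*(-174))*(-86) = -17574*(-86) = 1511364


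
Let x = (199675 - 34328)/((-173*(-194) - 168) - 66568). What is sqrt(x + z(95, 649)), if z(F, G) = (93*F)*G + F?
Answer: sqrt(701150486500598)/11058 ≈ 2394.6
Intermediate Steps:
z(F, G) = F + 93*F*G (z(F, G) = 93*F*G + F = F + 93*F*G)
x = -165347/33174 (x = 165347/((33562 - 168) - 66568) = 165347/(33394 - 66568) = 165347/(-33174) = 165347*(-1/33174) = -165347/33174 ≈ -4.9842)
sqrt(x + z(95, 649)) = sqrt(-165347/33174 + 95*(1 + 93*649)) = sqrt(-165347/33174 + 95*(1 + 60357)) = sqrt(-165347/33174 + 95*60358) = sqrt(-165347/33174 + 5734010) = sqrt(190219882393/33174) = sqrt(701150486500598)/11058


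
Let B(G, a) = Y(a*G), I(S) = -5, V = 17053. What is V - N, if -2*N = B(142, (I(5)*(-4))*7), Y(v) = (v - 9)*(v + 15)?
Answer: 395367651/2 ≈ 1.9768e+8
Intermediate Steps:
Y(v) = (-9 + v)*(15 + v)
B(G, a) = -135 + G**2*a**2 + 6*G*a (B(G, a) = -135 + (a*G)**2 + 6*(a*G) = -135 + (G*a)**2 + 6*(G*a) = -135 + G**2*a**2 + 6*G*a)
N = -395333545/2 (N = -(-135 + 142**2*(-5*(-4)*7)**2 + 6*142*(-5*(-4)*7))/2 = -(-135 + 20164*(20*7)**2 + 6*142*(20*7))/2 = -(-135 + 20164*140**2 + 6*142*140)/2 = -(-135 + 20164*19600 + 119280)/2 = -(-135 + 395214400 + 119280)/2 = -1/2*395333545 = -395333545/2 ≈ -1.9767e+8)
V - N = 17053 - 1*(-395333545/2) = 17053 + 395333545/2 = 395367651/2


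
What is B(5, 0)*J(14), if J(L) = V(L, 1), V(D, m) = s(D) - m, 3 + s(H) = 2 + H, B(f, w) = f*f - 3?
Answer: 264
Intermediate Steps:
B(f, w) = -3 + f² (B(f, w) = f² - 3 = -3 + f²)
s(H) = -1 + H (s(H) = -3 + (2 + H) = -1 + H)
V(D, m) = -1 + D - m (V(D, m) = (-1 + D) - m = -1 + D - m)
J(L) = -2 + L (J(L) = -1 + L - 1*1 = -1 + L - 1 = -2 + L)
B(5, 0)*J(14) = (-3 + 5²)*(-2 + 14) = (-3 + 25)*12 = 22*12 = 264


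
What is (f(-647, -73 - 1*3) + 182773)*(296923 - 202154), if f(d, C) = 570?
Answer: 17375232767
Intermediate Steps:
(f(-647, -73 - 1*3) + 182773)*(296923 - 202154) = (570 + 182773)*(296923 - 202154) = 183343*94769 = 17375232767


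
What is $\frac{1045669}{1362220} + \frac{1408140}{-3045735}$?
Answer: $\frac{28147426687}{92199136260} \approx 0.30529$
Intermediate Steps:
$\frac{1045669}{1362220} + \frac{1408140}{-3045735} = 1045669 \cdot \frac{1}{1362220} + 1408140 \left(- \frac{1}{3045735}\right) = \frac{1045669}{1362220} - \frac{31292}{67683} = \frac{28147426687}{92199136260}$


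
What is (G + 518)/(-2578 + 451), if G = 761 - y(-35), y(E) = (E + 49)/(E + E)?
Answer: -2132/3545 ≈ -0.60141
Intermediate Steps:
y(E) = (49 + E)/(2*E) (y(E) = (49 + E)/((2*E)) = (49 + E)*(1/(2*E)) = (49 + E)/(2*E))
G = 3806/5 (G = 761 - (49 - 35)/(2*(-35)) = 761 - (-1)*14/(2*35) = 761 - 1*(-⅕) = 761 + ⅕ = 3806/5 ≈ 761.20)
(G + 518)/(-2578 + 451) = (3806/5 + 518)/(-2578 + 451) = (6396/5)/(-2127) = (6396/5)*(-1/2127) = -2132/3545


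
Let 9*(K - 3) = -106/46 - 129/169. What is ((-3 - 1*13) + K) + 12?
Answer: -46907/34983 ≈ -1.3409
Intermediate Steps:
K = 93025/34983 (K = 3 + (-106/46 - 129/169)/9 = 3 + (-106*1/46 - 129*1/169)/9 = 3 + (-53/23 - 129/169)/9 = 3 + (1/9)*(-11924/3887) = 3 - 11924/34983 = 93025/34983 ≈ 2.6591)
((-3 - 1*13) + K) + 12 = ((-3 - 1*13) + 93025/34983) + 12 = ((-3 - 13) + 93025/34983) + 12 = (-16 + 93025/34983) + 12 = -466703/34983 + 12 = -46907/34983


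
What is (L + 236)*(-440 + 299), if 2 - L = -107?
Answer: -48645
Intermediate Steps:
L = 109 (L = 2 - 1*(-107) = 2 + 107 = 109)
(L + 236)*(-440 + 299) = (109 + 236)*(-440 + 299) = 345*(-141) = -48645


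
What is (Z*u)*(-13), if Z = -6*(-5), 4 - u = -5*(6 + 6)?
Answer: -24960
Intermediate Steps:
u = 64 (u = 4 - (-5)*(6 + 6) = 4 - (-5)*12 = 4 - 1*(-60) = 4 + 60 = 64)
Z = 30
(Z*u)*(-13) = (30*64)*(-13) = 1920*(-13) = -24960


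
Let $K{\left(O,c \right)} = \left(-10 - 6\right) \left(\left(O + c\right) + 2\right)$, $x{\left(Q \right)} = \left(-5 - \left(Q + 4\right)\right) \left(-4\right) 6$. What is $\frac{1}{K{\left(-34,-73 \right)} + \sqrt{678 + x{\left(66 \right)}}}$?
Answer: $\frac{40}{67141} - \frac{\sqrt{2478}}{2819922} \approx 0.00057811$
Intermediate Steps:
$x{\left(Q \right)} = 216 + 24 Q$ ($x{\left(Q \right)} = \left(-5 - \left(4 + Q\right)\right) \left(-4\right) 6 = \left(-9 - Q\right) \left(-4\right) 6 = \left(36 + 4 Q\right) 6 = 216 + 24 Q$)
$K{\left(O,c \right)} = -32 - 16 O - 16 c$ ($K{\left(O,c \right)} = \left(-10 - 6\right) \left(2 + O + c\right) = - 16 \left(2 + O + c\right) = -32 - 16 O - 16 c$)
$\frac{1}{K{\left(-34,-73 \right)} + \sqrt{678 + x{\left(66 \right)}}} = \frac{1}{\left(-32 - -544 - -1168\right) + \sqrt{678 + \left(216 + 24 \cdot 66\right)}} = \frac{1}{\left(-32 + 544 + 1168\right) + \sqrt{678 + \left(216 + 1584\right)}} = \frac{1}{1680 + \sqrt{678 + 1800}} = \frac{1}{1680 + \sqrt{2478}}$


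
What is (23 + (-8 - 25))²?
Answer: 100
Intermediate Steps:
(23 + (-8 - 25))² = (23 - 33)² = (-10)² = 100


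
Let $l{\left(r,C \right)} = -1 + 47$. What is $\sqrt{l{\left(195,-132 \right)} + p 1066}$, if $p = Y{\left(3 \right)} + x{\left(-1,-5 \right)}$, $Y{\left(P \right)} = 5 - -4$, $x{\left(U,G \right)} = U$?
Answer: $\sqrt{8574} \approx 92.596$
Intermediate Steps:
$Y{\left(P \right)} = 9$ ($Y{\left(P \right)} = 5 + 4 = 9$)
$l{\left(r,C \right)} = 46$
$p = 8$ ($p = 9 - 1 = 8$)
$\sqrt{l{\left(195,-132 \right)} + p 1066} = \sqrt{46 + 8 \cdot 1066} = \sqrt{46 + 8528} = \sqrt{8574}$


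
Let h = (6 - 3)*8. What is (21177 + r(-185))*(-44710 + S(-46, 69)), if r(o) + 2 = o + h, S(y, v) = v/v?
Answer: -939514926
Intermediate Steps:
h = 24 (h = 3*8 = 24)
S(y, v) = 1
r(o) = 22 + o (r(o) = -2 + (o + 24) = -2 + (24 + o) = 22 + o)
(21177 + r(-185))*(-44710 + S(-46, 69)) = (21177 + (22 - 185))*(-44710 + 1) = (21177 - 163)*(-44709) = 21014*(-44709) = -939514926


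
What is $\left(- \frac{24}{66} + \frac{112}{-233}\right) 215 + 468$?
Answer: $\frac{734224}{2563} \approx 286.47$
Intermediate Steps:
$\left(- \frac{24}{66} + \frac{112}{-233}\right) 215 + 468 = \left(\left(-24\right) \frac{1}{66} + 112 \left(- \frac{1}{233}\right)\right) 215 + 468 = \left(- \frac{4}{11} - \frac{112}{233}\right) 215 + 468 = \left(- \frac{2164}{2563}\right) 215 + 468 = - \frac{465260}{2563} + 468 = \frac{734224}{2563}$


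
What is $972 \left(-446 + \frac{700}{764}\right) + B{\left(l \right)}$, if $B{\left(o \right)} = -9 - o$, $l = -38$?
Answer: $- \frac{82625153}{191} \approx -4.3259 \cdot 10^{5}$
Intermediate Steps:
$972 \left(-446 + \frac{700}{764}\right) + B{\left(l \right)} = 972 \left(-446 + \frac{700}{764}\right) - -29 = 972 \left(-446 + 700 \cdot \frac{1}{764}\right) + \left(-9 + 38\right) = 972 \left(-446 + \frac{175}{191}\right) + 29 = 972 \left(- \frac{85011}{191}\right) + 29 = - \frac{82630692}{191} + 29 = - \frac{82625153}{191}$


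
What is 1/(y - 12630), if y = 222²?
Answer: 1/36654 ≈ 2.7282e-5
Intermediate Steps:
y = 49284
1/(y - 12630) = 1/(49284 - 12630) = 1/36654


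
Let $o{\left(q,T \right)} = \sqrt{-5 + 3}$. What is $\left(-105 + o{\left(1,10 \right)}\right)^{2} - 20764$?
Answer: $-20764 + \left(105 - i \sqrt{2}\right)^{2} \approx -9741.0 - 296.98 i$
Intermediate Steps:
$o{\left(q,T \right)} = i \sqrt{2}$ ($o{\left(q,T \right)} = \sqrt{-2} = i \sqrt{2}$)
$\left(-105 + o{\left(1,10 \right)}\right)^{2} - 20764 = \left(-105 + i \sqrt{2}\right)^{2} - 20764 = -20764 + \left(-105 + i \sqrt{2}\right)^{2}$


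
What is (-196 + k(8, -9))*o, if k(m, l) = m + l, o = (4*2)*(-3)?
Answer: 4728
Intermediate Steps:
o = -24 (o = 8*(-3) = -24)
k(m, l) = l + m
(-196 + k(8, -9))*o = (-196 + (-9 + 8))*(-24) = (-196 - 1)*(-24) = -197*(-24) = 4728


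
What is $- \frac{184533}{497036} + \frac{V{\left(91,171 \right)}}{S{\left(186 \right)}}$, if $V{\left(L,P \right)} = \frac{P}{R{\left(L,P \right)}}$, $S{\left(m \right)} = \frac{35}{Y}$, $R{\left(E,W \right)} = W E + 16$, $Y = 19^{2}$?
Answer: $- \frac{69923939619}{270981542020} \approx -0.25804$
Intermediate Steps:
$Y = 361$
$R{\left(E,W \right)} = 16 + E W$ ($R{\left(E,W \right)} = E W + 16 = 16 + E W$)
$S{\left(m \right)} = \frac{35}{361}$
$V{\left(L,P \right)} = \frac{P}{16 + L P}$
$- \frac{184533}{497036} + \frac{V{\left(91,171 \right)}}{S{\left(186 \right)}} = - \frac{184533}{497036} + \frac{171 \frac{1}{16 + 91 \cdot 171}}{\frac{35}{361}} = \left(-184533\right) \frac{1}{497036} + \frac{171}{16 + 15561} \cdot \frac{361}{35} = - \frac{184533}{497036} + \frac{171}{15577} \cdot \frac{361}{35} = - \frac{184533}{497036} + \frac{61731}{545195} = - \frac{69923939619}{270981542020}$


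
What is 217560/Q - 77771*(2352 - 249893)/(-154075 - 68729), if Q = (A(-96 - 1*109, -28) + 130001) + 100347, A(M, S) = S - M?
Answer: -887581225125007/10272378420 ≈ -86405.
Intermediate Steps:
Q = 230525 (Q = ((-28 - (-96 - 1*109)) + 130001) + 100347 = ((-28 - (-96 - 109)) + 130001) + 100347 = ((-28 - 1*(-205)) + 130001) + 100347 = ((-28 + 205) + 130001) + 100347 = (177 + 130001) + 100347 = 130178 + 100347 = 230525)
217560/Q - 77771*(2352 - 249893)/(-154075 - 68729) = 217560/230525 - 77771*(2352 - 249893)/(-154075 - 68729) = 217560*(1/230525) - 77771/((-222804/(-247541))) = 43512/46105 - 77771/((-222804*(-1/247541))) = 43512/46105 - 77771/222804/247541 = 43512/46105 - 77771*247541/222804 = 43512/46105 - 19251511111/222804 = -887581225125007/10272378420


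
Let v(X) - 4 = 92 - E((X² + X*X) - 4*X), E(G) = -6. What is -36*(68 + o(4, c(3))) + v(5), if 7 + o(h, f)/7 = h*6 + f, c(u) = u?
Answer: -7386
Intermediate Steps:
o(h, f) = -49 + 7*f + 42*h (o(h, f) = -49 + 7*(h*6 + f) = -49 + 7*(6*h + f) = -49 + 7*(f + 6*h) = -49 + (7*f + 42*h) = -49 + 7*f + 42*h)
v(X) = 102 (v(X) = 4 + (92 - 1*(-6)) = 4 + (92 + 6) = 4 + 98 = 102)
-36*(68 + o(4, c(3))) + v(5) = -36*(68 + (-49 + 7*3 + 42*4)) + 102 = -36*(68 + (-49 + 21 + 168)) + 102 = -36*(68 + 140) + 102 = -36*208 + 102 = -7488 + 102 = -7386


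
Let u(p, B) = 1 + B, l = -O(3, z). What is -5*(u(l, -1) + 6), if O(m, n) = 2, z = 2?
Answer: -30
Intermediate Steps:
l = -2 (l = -1*2 = -2)
-5*(u(l, -1) + 6) = -5*((1 - 1) + 6) = -5*(0 + 6) = -5*6 = -30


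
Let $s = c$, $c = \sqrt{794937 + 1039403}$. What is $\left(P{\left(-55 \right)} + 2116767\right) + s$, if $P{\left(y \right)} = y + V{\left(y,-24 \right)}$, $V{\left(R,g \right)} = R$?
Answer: $2116657 + 2 \sqrt{458585} \approx 2.118 \cdot 10^{6}$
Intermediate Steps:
$c = 2 \sqrt{458585}$ ($c = \sqrt{1834340} = 2 \sqrt{458585} \approx 1354.4$)
$s = 2 \sqrt{458585} \approx 1354.4$
$P{\left(y \right)} = 2 y$ ($P{\left(y \right)} = y + y = 2 y$)
$\left(P{\left(-55 \right)} + 2116767\right) + s = \left(2 \left(-55\right) + 2116767\right) + 2 \sqrt{458585} = \left(-110 + 2116767\right) + 2 \sqrt{458585} = 2116657 + 2 \sqrt{458585}$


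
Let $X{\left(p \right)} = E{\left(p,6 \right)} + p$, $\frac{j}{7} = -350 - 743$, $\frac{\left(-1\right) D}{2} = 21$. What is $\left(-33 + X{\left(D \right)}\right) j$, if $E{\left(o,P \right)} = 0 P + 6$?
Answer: $527919$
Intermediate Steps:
$D = -42$ ($D = \left(-2\right) 21 = -42$)
$E{\left(o,P \right)} = 6$ ($E{\left(o,P \right)} = 0 + 6 = 6$)
$j = -7651$ ($j = 7 \left(-350 - 743\right) = 7 \left(-1093\right) = -7651$)
$X{\left(p \right)} = 6 + p$
$\left(-33 + X{\left(D \right)}\right) j = \left(-33 + \left(6 - 42\right)\right) \left(-7651\right) = \left(-33 - 36\right) \left(-7651\right) = \left(-69\right) \left(-7651\right) = 527919$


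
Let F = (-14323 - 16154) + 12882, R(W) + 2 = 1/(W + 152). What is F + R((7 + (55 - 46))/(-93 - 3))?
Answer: -16030861/911 ≈ -17597.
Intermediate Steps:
R(W) = -2 + 1/(152 + W) (R(W) = -2 + 1/(W + 152) = -2 + 1/(152 + W))
F = -17595 (F = -30477 + 12882 = -17595)
F + R((7 + (55 - 46))/(-93 - 3)) = -17595 + (-303 - 2*(7 + (55 - 46))/(-93 - 3))/(152 + (7 + (55 - 46))/(-93 - 3)) = -17595 + (-303 - 2*(7 + 9)/(-96))/(152 + (7 + 9)/(-96)) = -17595 + (-303 - 32*(-1)/96)/(152 + 16*(-1/96)) = -17595 + (-303 - 2*(-⅙))/(152 - ⅙) = -17595 + (-303 + ⅓)/(911/6) = -17595 + (6/911)*(-908/3) = -17595 - 1816/911 = -16030861/911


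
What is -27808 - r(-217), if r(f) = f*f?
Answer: -74897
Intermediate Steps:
r(f) = f²
-27808 - r(-217) = -27808 - 1*(-217)² = -27808 - 1*47089 = -27808 - 47089 = -74897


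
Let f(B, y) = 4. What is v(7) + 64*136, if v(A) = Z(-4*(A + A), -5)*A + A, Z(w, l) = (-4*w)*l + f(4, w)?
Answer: 899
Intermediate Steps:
Z(w, l) = 4 - 4*l*w (Z(w, l) = (-4*w)*l + 4 = -4*l*w + 4 = 4 - 4*l*w)
v(A) = A + A*(4 - 160*A) (v(A) = (4 - 4*(-5)*(-4*(A + A)))*A + A = (4 - 4*(-5)*(-8*A))*A + A = (4 - 160*A)*A + A = A*(4 - 160*A) + A = A + A*(4 - 160*A))
v(7) + 64*136 = 5*7*(1 - 32*7) + 64*136 = 5*7*(1 - 224) + 8704 = 5*7*(-223) + 8704 = -7805 + 8704 = 899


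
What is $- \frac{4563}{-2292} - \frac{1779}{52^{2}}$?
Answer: $\frac{688407}{516464} \approx 1.3329$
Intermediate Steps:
$- \frac{4563}{-2292} - \frac{1779}{52^{2}} = \left(-4563\right) \left(- \frac{1}{2292}\right) - \frac{1779}{2704} = \frac{1521}{764} - \frac{1779}{2704} = \frac{688407}{516464}$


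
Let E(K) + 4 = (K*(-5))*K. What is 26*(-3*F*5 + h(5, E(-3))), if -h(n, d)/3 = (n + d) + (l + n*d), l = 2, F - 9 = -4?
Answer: 20436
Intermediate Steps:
F = 5 (F = 9 - 4 = 5)
E(K) = -4 - 5*K**2 (E(K) = -4 + (K*(-5))*K = -4 + (-5*K)*K = -4 - 5*K**2)
h(n, d) = -6 - 3*d - 3*n - 3*d*n (h(n, d) = -3*((n + d) + (2 + n*d)) = -3*((d + n) + (2 + d*n)) = -3*(2 + d + n + d*n) = -6 - 3*d - 3*n - 3*d*n)
26*(-3*F*5 + h(5, E(-3))) = 26*(-3*5*5 + (-6 - 3*(-4 - 5*(-3)**2) - 3*5 - 3*(-4 - 5*(-3)**2)*5)) = 26*(-15*5 + (-6 - 3*(-4 - 5*9) - 15 - 3*(-4 - 5*9)*5)) = 26*(-75 + (-6 - 3*(-4 - 45) - 15 - 3*(-4 - 45)*5)) = 26*(-75 + (-6 - 3*(-49) - 15 - 3*(-49)*5)) = 26*(-75 + (-6 + 147 - 15 + 735)) = 26*(-75 + 861) = 26*786 = 20436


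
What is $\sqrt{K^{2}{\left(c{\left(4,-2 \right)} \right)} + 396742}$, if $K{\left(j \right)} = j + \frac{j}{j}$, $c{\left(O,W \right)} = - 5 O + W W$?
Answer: $\sqrt{396967} \approx 630.05$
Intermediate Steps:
$c{\left(O,W \right)} = W^{2} - 5 O$ ($c{\left(O,W \right)} = - 5 O + W^{2} = W^{2} - 5 O$)
$K{\left(j \right)} = 1 + j$ ($K{\left(j \right)} = j + 1 = 1 + j$)
$\sqrt{K^{2}{\left(c{\left(4,-2 \right)} \right)} + 396742} = \sqrt{\left(1 + \left(\left(-2\right)^{2} - 20\right)\right)^{2} + 396742} = \sqrt{\left(1 + \left(4 - 20\right)\right)^{2} + 396742} = \sqrt{\left(1 - 16\right)^{2} + 396742} = \sqrt{\left(-15\right)^{2} + 396742} = \sqrt{225 + 396742} = \sqrt{396967}$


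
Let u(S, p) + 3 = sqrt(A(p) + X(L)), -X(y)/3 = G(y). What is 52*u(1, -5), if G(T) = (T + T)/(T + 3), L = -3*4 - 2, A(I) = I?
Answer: -156 + 52*I*sqrt(1529)/11 ≈ -156.0 + 184.85*I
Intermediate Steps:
L = -14 (L = -12 - 2 = -14)
G(T) = 2*T/(3 + T) (G(T) = (2*T)/(3 + T) = 2*T/(3 + T))
X(y) = -6*y/(3 + y)
u(S, p) = -3 + sqrt(-84/11 + p) (u(S, p) = -3 + sqrt(p - 6*(-14)/(3 - 14)) = -3 + sqrt(p - 6*(-14)/(-11)) = -3 + sqrt(p - 6*(-14)*(-1/11)) = -3 + sqrt(p - 84/11) = -3 + sqrt(-84/11 + p))
52*u(1, -5) = 52*(-3 + sqrt(-924 + 121*(-5))/11) = 52*(-3 + sqrt(-924 - 605)/11) = 52*(-3 + sqrt(-1529)/11) = 52*(-3 + (I*sqrt(1529))/11) = 52*(-3 + I*sqrt(1529)/11) = -156 + 52*I*sqrt(1529)/11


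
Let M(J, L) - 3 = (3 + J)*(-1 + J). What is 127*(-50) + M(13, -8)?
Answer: -6155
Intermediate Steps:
M(J, L) = 3 + (-1 + J)*(3 + J) (M(J, L) = 3 + (3 + J)*(-1 + J) = 3 + (-1 + J)*(3 + J))
127*(-50) + M(13, -8) = 127*(-50) + 13*(2 + 13) = -6350 + 13*15 = -6350 + 195 = -6155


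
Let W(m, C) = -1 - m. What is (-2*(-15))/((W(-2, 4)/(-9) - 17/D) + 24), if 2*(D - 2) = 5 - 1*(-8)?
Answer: 270/197 ≈ 1.3706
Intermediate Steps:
D = 17/2 (D = 2 + (5 - 1*(-8))/2 = 2 + (5 + 8)/2 = 2 + (½)*13 = 2 + 13/2 = 17/2 ≈ 8.5000)
(-2*(-15))/((W(-2, 4)/(-9) - 17/D) + 24) = (-2*(-15))/(((-1 - 1*(-2))/(-9) - 17/17/2) + 24) = 30/(((-1 + 2)*(-⅑) - 17*2/17) + 24) = 30/((1*(-⅑) - 2) + 24) = 30/((-⅑ - 2) + 24) = 30/(-19/9 + 24) = 30/(197/9) = 30*(9/197) = 270/197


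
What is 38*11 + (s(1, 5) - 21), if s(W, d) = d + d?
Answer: 407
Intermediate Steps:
s(W, d) = 2*d
38*11 + (s(1, 5) - 21) = 38*11 + (2*5 - 21) = 418 + (10 - 21) = 418 - 11 = 407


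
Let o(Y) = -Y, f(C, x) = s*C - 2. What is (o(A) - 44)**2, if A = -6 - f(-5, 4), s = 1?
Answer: 2025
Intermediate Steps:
f(C, x) = -2 + C (f(C, x) = 1*C - 2 = C - 2 = -2 + C)
A = 1 (A = -6 - (-2 - 5) = -6 - 1*(-7) = -6 + 7 = 1)
(o(A) - 44)**2 = (-1*1 - 44)**2 = (-1 - 44)**2 = (-45)**2 = 2025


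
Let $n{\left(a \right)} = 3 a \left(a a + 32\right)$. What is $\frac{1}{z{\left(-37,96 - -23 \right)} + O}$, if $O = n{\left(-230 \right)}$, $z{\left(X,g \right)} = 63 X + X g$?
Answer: $- \frac{1}{36529814} \approx -2.7375 \cdot 10^{-8}$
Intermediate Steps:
$n{\left(a \right)} = 3 a \left(32 + a^{2}\right)$ ($n{\left(a \right)} = 3 a \left(a^{2} + 32\right) = 3 a \left(32 + a^{2}\right)$)
$O = -36523080$ ($O = 3 \left(-230\right) \left(32 + \left(-230\right)^{2}\right) = 3 \left(-230\right) \left(32 + 52900\right) = 3 \left(-230\right) 52932 = -36523080$)
$\frac{1}{z{\left(-37,96 - -23 \right)} + O} = \frac{1}{- 37 \left(63 + \left(96 - -23\right)\right) - 36523080} = \frac{1}{- 37 \left(63 + \left(96 + 23\right)\right) - 36523080} = \frac{1}{- 37 \left(63 + 119\right) - 36523080} = \frac{1}{\left(-37\right) 182 - 36523080} = \frac{1}{-6734 - 36523080} = \frac{1}{-36529814} = - \frac{1}{36529814}$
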